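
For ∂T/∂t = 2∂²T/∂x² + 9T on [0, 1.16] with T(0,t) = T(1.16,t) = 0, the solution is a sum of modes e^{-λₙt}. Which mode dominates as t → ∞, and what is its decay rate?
Eigenvalues: λₙ = 2n²π²/1.16² - 9.
First three modes:
  n=1: λ₁ = 2π²/1.16² - 9 ≈ 5.669
  n=2: λ₂ = 8π²/1.16² - 9 ≈ 49.678
  n=3: λ₃ = 18π²/1.16² - 9 ≈ 123.025
Since 2π²/1.16² ≈ 14.669 > 9, all λₙ > 0.
The n=1 mode decays slowest → dominates as t → ∞.
Asymptotic: T ~ c₁ sin(πx/1.16) e^{-λ₁t} with decay rate λ₁ ≈ 5.669.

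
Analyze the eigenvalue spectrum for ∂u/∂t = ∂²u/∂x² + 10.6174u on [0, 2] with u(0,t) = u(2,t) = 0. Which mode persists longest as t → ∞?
Eigenvalues: λₙ = n²π²/2² - 10.6174.
First three modes:
  n=1: λ₁ = π²/2² - 10.6174 ≈ -8.15
  n=2: λ₂ = 4π²/2² - 10.6174 ≈ -0.748
  n=3: λ₃ = 9π²/2² - 10.6174 ≈ 11.589
Since π²/2² ≈ 2.467 < 10.6174, λ₁ < 0.
The n=1 mode grows fastest (−λₙ is largest for n=1) → dominates.
Asymptotic: u ~ c₁ sin(πx/2) e^{8.15t} (exponential growth at rate −λ₁ ≈ 8.15).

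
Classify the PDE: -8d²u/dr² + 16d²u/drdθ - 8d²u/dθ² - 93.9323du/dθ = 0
A = -8, B = 16, C = -8. Discriminant B² - 4AC = 0. Since 0 = 0, parabolic.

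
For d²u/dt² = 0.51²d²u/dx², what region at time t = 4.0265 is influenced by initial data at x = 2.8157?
Domain of influence: [0.762185, 4.869215]. Data at x = 2.8157 spreads outward at speed 0.51.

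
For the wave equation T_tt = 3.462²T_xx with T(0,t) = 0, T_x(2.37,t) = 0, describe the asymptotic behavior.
T oscillates (no decay). Energy is conserved; the solution oscillates indefinitely as standing waves.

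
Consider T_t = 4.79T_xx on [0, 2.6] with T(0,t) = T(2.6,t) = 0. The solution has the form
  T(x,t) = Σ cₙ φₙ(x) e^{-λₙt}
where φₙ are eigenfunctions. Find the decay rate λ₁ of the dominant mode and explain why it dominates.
Eigenvalues: λₙ = 4.79n²π²/2.6².
First three modes:
  n=1: λ₁ = 4.79π²/2.6² ≈ 6.993
  n=2: λ₂ = 19.16π²/2.6² ≈ 27.974 (4× faster decay)
  n=3: λ₃ = 43.11π²/2.6² ≈ 62.941 (9× faster decay)
As t → ∞, higher modes decay exponentially faster. The n=1 mode dominates: T ~ c₁ sin(πx/2.6) e^{-λ₁t}.
Decay rate: λ₁ = 4.79π²/2.6² ≈ 6.993.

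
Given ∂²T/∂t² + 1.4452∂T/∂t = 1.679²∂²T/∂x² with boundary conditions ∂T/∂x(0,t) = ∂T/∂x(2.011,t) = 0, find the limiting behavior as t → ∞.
T → constant (steady state). Damping (γ=1.4452) dissipates the nonconstant modes; with Neumann BCs the spatial average obeys M''+γM'=0 and tends to a finite limit.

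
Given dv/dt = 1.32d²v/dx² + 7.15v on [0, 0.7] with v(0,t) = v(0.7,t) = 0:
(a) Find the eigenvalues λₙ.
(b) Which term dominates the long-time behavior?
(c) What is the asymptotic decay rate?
Eigenvalues: λₙ = 1.32n²π²/0.7² - 7.15.
First three modes:
  n=1: λ₁ = 1.32π²/0.7² - 7.15 ≈ 19.438
  n=2: λ₂ = 5.28π²/0.7² - 7.15 ≈ 99.2
  n=3: λ₃ = 11.88π²/0.7² - 7.15 ≈ 232.138
Since 1.32π²/0.7² ≈ 26.588 > 7.15, all λₙ > 0.
The n=1 mode decays slowest → dominates as t → ∞.
Asymptotic: v ~ c₁ sin(πx/0.7) e^{-λ₁t} with decay rate λ₁ ≈ 19.438.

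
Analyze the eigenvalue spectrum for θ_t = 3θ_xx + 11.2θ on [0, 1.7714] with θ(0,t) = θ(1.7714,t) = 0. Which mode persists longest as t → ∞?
Eigenvalues: λₙ = 3n²π²/1.7714² - 11.2.
First three modes:
  n=1: λ₁ = 3π²/1.7714² - 11.2 ≈ -1.764
  n=2: λ₂ = 12π²/1.7714² - 11.2 ≈ 26.544
  n=3: λ₃ = 27π²/1.7714² - 11.2 ≈ 73.724
Since 3π²/1.7714² ≈ 9.436 < 11.2, λ₁ < 0.
The n=1 mode grows fastest (−λₙ is largest for n=1) → dominates.
Asymptotic: θ ~ c₁ sin(πx/1.7714) e^{1.764t} (exponential growth at rate −λ₁ ≈ 1.764).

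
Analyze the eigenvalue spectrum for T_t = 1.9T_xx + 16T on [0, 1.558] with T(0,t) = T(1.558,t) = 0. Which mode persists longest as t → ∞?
Eigenvalues: λₙ = 1.9n²π²/1.558² - 16.
First three modes:
  n=1: λ₁ = 1.9π²/1.558² - 16 ≈ -8.275
  n=2: λ₂ = 7.6π²/1.558² - 16 ≈ 14.901
  n=3: λ₃ = 17.1π²/1.558² - 16 ≈ 53.528
Since 1.9π²/1.558² ≈ 7.725 < 16, λ₁ < 0.
The n=1 mode grows fastest (−λₙ is largest for n=1) → dominates.
Asymptotic: T ~ c₁ sin(πx/1.558) e^{8.275t} (exponential growth at rate −λ₁ ≈ 8.275).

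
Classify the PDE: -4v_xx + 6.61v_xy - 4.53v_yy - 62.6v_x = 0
A = -4, B = 6.61, C = -4.53. Discriminant B² - 4AC = -28.7879. Since -28.7879 < 0, elliptic.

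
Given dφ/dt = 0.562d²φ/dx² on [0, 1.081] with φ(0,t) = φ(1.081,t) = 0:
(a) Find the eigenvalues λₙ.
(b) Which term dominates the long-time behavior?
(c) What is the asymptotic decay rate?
Eigenvalues: λₙ = 0.562n²π²/1.081².
First three modes:
  n=1: λ₁ = 0.562π²/1.081² ≈ 4.747
  n=2: λ₂ = 2.248π²/1.081² ≈ 18.986 (4× faster decay)
  n=3: λ₃ = 5.058π²/1.081² ≈ 42.72 (9× faster decay)
As t → ∞, higher modes decay exponentially faster. The n=1 mode dominates: φ ~ c₁ sin(πx/1.081) e^{-λ₁t}.
Decay rate: λ₁ = 0.562π²/1.081² ≈ 4.747.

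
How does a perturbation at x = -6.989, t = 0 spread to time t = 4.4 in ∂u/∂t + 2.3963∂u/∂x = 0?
At x = 3.55472. The characteristic carries data from (-6.989, 0) to (3.55472, 4.4).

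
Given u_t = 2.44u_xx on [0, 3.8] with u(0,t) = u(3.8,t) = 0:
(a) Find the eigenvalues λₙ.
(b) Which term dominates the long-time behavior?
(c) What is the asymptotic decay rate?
Eigenvalues: λₙ = 2.44n²π²/3.8².
First three modes:
  n=1: λ₁ = 2.44π²/3.8² ≈ 1.668
  n=2: λ₂ = 9.76π²/3.8² ≈ 6.671 (4× faster decay)
  n=3: λ₃ = 21.96π²/3.8² ≈ 15.009 (9× faster decay)
As t → ∞, higher modes decay exponentially faster. The n=1 mode dominates: u ~ c₁ sin(πx/3.8) e^{-λ₁t}.
Decay rate: λ₁ = 2.44π²/3.8² ≈ 1.668.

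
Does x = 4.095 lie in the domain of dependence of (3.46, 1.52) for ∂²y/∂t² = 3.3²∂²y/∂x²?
Yes. The domain of dependence is [-1.556, 8.476], and 4.095 ∈ [-1.556, 8.476].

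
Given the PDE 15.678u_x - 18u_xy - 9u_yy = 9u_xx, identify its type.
Rewriting in standard form: -9u_xx - 18u_xy - 9u_yy + 15.678u_x = 0. The second-order coefficients are A = -9, B = -18, C = -9. Since B² - 4AC = 0 = 0, this is a parabolic PDE.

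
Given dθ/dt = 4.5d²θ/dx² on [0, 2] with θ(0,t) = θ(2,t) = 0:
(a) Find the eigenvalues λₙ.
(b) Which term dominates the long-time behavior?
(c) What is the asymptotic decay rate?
Eigenvalues: λₙ = 4.5n²π²/2².
First three modes:
  n=1: λ₁ = 4.5π²/2² ≈ 11.103
  n=2: λ₂ = 18π²/2² ≈ 44.413 (4× faster decay)
  n=3: λ₃ = 40.5π²/2² ≈ 99.93 (9× faster decay)
As t → ∞, higher modes decay exponentially faster. The n=1 mode dominates: θ ~ c₁ sin(πx/2) e^{-λ₁t}.
Decay rate: λ₁ = 4.5π²/2² ≈ 11.103.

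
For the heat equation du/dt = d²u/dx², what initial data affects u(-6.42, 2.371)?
The entire real line. The heat equation has infinite propagation speed: any initial disturbance instantly affects all points (though exponentially small far away).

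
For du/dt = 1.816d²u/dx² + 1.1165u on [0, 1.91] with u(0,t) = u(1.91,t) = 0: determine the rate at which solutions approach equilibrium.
Eigenvalues: λₙ = 1.816n²π²/1.91² - 1.1165.
First three modes:
  n=1: λ₁ = 1.816π²/1.91² - 1.1165 ≈ 3.797
  n=2: λ₂ = 7.264π²/1.91² - 1.1165 ≈ 18.536
  n=3: λ₃ = 16.344π²/1.91² - 1.1165 ≈ 43.101
Since 1.816π²/1.91² ≈ 4.913 > 1.1165, all λₙ > 0.
The n=1 mode decays slowest → dominates as t → ∞.
Asymptotic: u ~ c₁ sin(πx/1.91) e^{-λ₁t} with decay rate λ₁ ≈ 3.797.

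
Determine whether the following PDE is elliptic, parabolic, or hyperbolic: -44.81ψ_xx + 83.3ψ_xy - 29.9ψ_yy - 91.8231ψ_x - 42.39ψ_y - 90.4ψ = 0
Coefficients: A = -44.81, B = 83.3, C = -29.9. B² - 4AC = 1579.614, which is positive, so the equation is hyperbolic.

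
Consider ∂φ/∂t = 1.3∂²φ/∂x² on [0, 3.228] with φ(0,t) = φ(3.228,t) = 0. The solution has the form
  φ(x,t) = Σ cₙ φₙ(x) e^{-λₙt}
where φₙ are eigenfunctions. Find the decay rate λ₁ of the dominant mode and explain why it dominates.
Eigenvalues: λₙ = 1.3n²π²/3.228².
First three modes:
  n=1: λ₁ = 1.3π²/3.228² ≈ 1.231
  n=2: λ₂ = 5.2π²/3.228² ≈ 4.925 (4× faster decay)
  n=3: λ₃ = 11.7π²/3.228² ≈ 11.082 (9× faster decay)
As t → ∞, higher modes decay exponentially faster. The n=1 mode dominates: φ ~ c₁ sin(πx/3.228) e^{-λ₁t}.
Decay rate: λ₁ = 1.3π²/3.228² ≈ 1.231.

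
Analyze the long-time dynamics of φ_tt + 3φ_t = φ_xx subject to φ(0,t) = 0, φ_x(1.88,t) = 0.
Long-time behavior: φ → 0. Damping (γ=3) dissipates energy; oscillations decay exponentially.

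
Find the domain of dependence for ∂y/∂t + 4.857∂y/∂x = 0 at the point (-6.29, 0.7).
A single point: x = -9.6899. The characteristic through (-6.29, 0.7) is x - 4.857t = const, so x = -6.29 - 4.857·0.7 = -9.6899.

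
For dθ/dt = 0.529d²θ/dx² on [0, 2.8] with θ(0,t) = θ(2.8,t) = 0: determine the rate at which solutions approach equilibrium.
Eigenvalues: λₙ = 0.529n²π²/2.8².
First three modes:
  n=1: λ₁ = 0.529π²/2.8² ≈ 0.666
  n=2: λ₂ = 2.116π²/2.8² ≈ 2.664 (4× faster decay)
  n=3: λ₃ = 4.761π²/2.8² ≈ 5.994 (9× faster decay)
As t → ∞, higher modes decay exponentially faster. The n=1 mode dominates: θ ~ c₁ sin(πx/2.8) e^{-λ₁t}.
Decay rate: λ₁ = 0.529π²/2.8² ≈ 0.666.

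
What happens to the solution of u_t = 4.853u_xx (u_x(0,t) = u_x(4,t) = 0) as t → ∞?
u → constant (steady state). Heat is conserved (no flux at boundaries); solution approaches the spatial average.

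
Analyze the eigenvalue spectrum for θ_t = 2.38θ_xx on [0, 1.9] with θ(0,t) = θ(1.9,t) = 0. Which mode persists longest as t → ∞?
Eigenvalues: λₙ = 2.38n²π²/1.9².
First three modes:
  n=1: λ₁ = 2.38π²/1.9² ≈ 6.507
  n=2: λ₂ = 9.52π²/1.9² ≈ 26.027 (4× faster decay)
  n=3: λ₃ = 21.42π²/1.9² ≈ 58.561 (9× faster decay)
As t → ∞, higher modes decay exponentially faster. The n=1 mode dominates: θ ~ c₁ sin(πx/1.9) e^{-λ₁t}.
Decay rate: λ₁ = 2.38π²/1.9² ≈ 6.507.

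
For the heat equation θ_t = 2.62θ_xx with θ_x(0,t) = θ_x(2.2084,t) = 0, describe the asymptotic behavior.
θ → constant (steady state). Heat is conserved (no flux at boundaries); solution approaches the spatial average.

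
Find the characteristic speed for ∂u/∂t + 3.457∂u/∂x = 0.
Speed = 3.457. Information travels along x - 3.457t = const (rightward).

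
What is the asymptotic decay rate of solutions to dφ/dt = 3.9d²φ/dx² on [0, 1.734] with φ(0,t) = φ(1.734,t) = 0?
Eigenvalues: λₙ = 3.9n²π²/1.734².
First three modes:
  n=1: λ₁ = 3.9π²/1.734² ≈ 12.802
  n=2: λ₂ = 15.6π²/1.734² ≈ 51.207 (4× faster decay)
  n=3: λ₃ = 35.1π²/1.734² ≈ 115.215 (9× faster decay)
As t → ∞, higher modes decay exponentially faster. The n=1 mode dominates: φ ~ c₁ sin(πx/1.734) e^{-λ₁t}.
Decay rate: λ₁ = 3.9π²/1.734² ≈ 12.802.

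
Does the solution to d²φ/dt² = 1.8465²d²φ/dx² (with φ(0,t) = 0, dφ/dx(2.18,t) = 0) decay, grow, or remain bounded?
φ oscillates (no decay). Energy is conserved; the solution oscillates indefinitely as standing waves.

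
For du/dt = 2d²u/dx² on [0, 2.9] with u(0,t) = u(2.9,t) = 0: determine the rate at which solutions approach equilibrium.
Eigenvalues: λₙ = 2n²π²/2.9².
First three modes:
  n=1: λ₁ = 2π²/2.9² ≈ 2.347
  n=2: λ₂ = 8π²/2.9² ≈ 9.388 (4× faster decay)
  n=3: λ₃ = 18π²/2.9² ≈ 21.124 (9× faster decay)
As t → ∞, higher modes decay exponentially faster. The n=1 mode dominates: u ~ c₁ sin(πx/2.9) e^{-λ₁t}.
Decay rate: λ₁ = 2π²/2.9² ≈ 2.347.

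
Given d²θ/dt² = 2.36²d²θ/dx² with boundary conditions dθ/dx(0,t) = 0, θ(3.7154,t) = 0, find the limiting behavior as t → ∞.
θ oscillates (no decay). Energy is conserved; the solution oscillates indefinitely as standing waves.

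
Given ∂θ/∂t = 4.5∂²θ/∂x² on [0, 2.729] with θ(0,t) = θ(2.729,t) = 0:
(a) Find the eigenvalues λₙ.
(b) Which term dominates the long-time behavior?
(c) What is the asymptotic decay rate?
Eigenvalues: λₙ = 4.5n²π²/2.729².
First three modes:
  n=1: λ₁ = 4.5π²/2.729² ≈ 5.964
  n=2: λ₂ = 18π²/2.729² ≈ 23.854 (4× faster decay)
  n=3: λ₃ = 40.5π²/2.729² ≈ 53.672 (9× faster decay)
As t → ∞, higher modes decay exponentially faster. The n=1 mode dominates: θ ~ c₁ sin(πx/2.729) e^{-λ₁t}.
Decay rate: λ₁ = 4.5π²/2.729² ≈ 5.964.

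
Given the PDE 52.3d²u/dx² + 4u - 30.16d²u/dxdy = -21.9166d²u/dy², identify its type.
Rewriting in standard form: 52.3d²u/dx² - 30.16d²u/dxdy + 21.9166d²u/dy² + 4u = 0. The second-order coefficients are A = 52.3, B = -30.16, C = 21.9166. Since B² - 4AC = -3675.32712 < 0, this is an elliptic PDE.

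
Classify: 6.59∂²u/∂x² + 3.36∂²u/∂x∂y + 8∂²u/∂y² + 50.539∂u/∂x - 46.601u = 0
Elliptic (discriminant = -199.5904).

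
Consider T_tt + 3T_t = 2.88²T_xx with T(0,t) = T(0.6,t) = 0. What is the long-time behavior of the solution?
As t → ∞, T → 0. Damping (γ=3) dissipates energy; oscillations decay exponentially.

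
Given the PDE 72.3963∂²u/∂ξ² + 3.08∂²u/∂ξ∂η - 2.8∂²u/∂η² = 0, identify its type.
The second-order coefficients are A = 72.3963, B = 3.08, C = -2.8. Since B² - 4AC = 820.32496 > 0, this is a hyperbolic PDE.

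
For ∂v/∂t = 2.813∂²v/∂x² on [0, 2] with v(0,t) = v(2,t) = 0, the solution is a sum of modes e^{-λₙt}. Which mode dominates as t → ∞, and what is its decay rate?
Eigenvalues: λₙ = 2.813n²π²/2².
First three modes:
  n=1: λ₁ = 2.813π²/2² ≈ 6.941
  n=2: λ₂ = 11.252π²/2² ≈ 27.763 (4× faster decay)
  n=3: λ₃ = 25.317π²/2² ≈ 62.467 (9× faster decay)
As t → ∞, higher modes decay exponentially faster. The n=1 mode dominates: v ~ c₁ sin(πx/2) e^{-λ₁t}.
Decay rate: λ₁ = 2.813π²/2² ≈ 6.941.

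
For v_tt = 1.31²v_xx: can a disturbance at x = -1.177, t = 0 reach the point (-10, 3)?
No. The domain of dependence is [-13.93, -6.07], and -1.177 is outside this interval.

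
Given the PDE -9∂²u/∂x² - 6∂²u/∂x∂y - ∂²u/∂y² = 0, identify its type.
The second-order coefficients are A = -9, B = -6, C = -1. Since B² - 4AC = 0 = 0, this is a parabolic PDE.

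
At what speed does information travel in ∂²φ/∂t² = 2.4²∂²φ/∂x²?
Speed = 2.4. Information travels along characteristics x = x₀ ± 2.4t.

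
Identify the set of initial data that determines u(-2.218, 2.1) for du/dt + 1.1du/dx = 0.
A single point: x = -4.528. The characteristic through (-2.218, 2.1) is x - 1.1t = const, so x = -2.218 - 1.1·2.1 = -4.528.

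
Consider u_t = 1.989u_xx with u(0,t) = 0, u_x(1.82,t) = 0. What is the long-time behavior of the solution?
As t → ∞, u → 0. Heat escapes through the Dirichlet boundary.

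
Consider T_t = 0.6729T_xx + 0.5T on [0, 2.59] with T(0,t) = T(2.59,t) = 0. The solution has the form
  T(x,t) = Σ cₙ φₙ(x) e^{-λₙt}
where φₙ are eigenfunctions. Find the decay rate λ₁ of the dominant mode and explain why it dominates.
Eigenvalues: λₙ = 0.6729n²π²/2.59² - 0.5.
First three modes:
  n=1: λ₁ = 0.6729π²/2.59² - 0.5 ≈ 0.49
  n=2: λ₂ = 2.6916π²/2.59² - 0.5 ≈ 3.46
  n=3: λ₃ = 6.0561π²/2.59² - 0.5 ≈ 8.41
Since 0.6729π²/2.59² ≈ 0.99 > 0.5, all λₙ > 0.
The n=1 mode decays slowest → dominates as t → ∞.
Asymptotic: T ~ c₁ sin(πx/2.59) e^{-λ₁t} with decay rate λ₁ ≈ 0.49.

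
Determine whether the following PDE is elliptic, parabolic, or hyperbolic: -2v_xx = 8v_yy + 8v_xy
Rewriting in standard form: -2v_xx - 8v_xy - 8v_yy = 0. Coefficients: A = -2, B = -8, C = -8. B² - 4AC = 0, which is zero, so the equation is parabolic.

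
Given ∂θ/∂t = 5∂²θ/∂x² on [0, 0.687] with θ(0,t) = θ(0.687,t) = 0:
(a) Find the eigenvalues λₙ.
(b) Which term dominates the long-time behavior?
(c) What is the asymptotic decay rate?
Eigenvalues: λₙ = 5n²π²/0.687².
First three modes:
  n=1: λ₁ = 5π²/0.687² ≈ 104.558
  n=2: λ₂ = 20π²/0.687² ≈ 418.231 (4× faster decay)
  n=3: λ₃ = 45π²/0.687² ≈ 941.02 (9× faster decay)
As t → ∞, higher modes decay exponentially faster. The n=1 mode dominates: θ ~ c₁ sin(πx/0.687) e^{-λ₁t}.
Decay rate: λ₁ = 5π²/0.687² ≈ 104.558.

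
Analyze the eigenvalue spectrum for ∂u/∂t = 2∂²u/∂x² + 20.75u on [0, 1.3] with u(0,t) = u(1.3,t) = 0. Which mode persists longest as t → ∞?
Eigenvalues: λₙ = 2n²π²/1.3² - 20.75.
First three modes:
  n=1: λ₁ = 2π²/1.3² - 20.75 ≈ -9.07
  n=2: λ₂ = 8π²/1.3² - 20.75 ≈ 25.97
  n=3: λ₃ = 18π²/1.3² - 20.75 ≈ 84.37
Since 2π²/1.3² ≈ 11.68 < 20.75, λ₁ < 0.
The n=1 mode grows fastest (−λₙ is largest for n=1) → dominates.
Asymptotic: u ~ c₁ sin(πx/1.3) e^{9.07t} (exponential growth at rate −λ₁ ≈ 9.07).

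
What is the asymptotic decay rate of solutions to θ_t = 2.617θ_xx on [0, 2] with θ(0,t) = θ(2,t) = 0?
Eigenvalues: λₙ = 2.617n²π²/2².
First three modes:
  n=1: λ₁ = 2.617π²/2² ≈ 6.457
  n=2: λ₂ = 10.468π²/2² ≈ 25.829 (4× faster decay)
  n=3: λ₃ = 23.553π²/2² ≈ 58.115 (9× faster decay)
As t → ∞, higher modes decay exponentially faster. The n=1 mode dominates: θ ~ c₁ sin(πx/2) e^{-λ₁t}.
Decay rate: λ₁ = 2.617π²/2² ≈ 6.457.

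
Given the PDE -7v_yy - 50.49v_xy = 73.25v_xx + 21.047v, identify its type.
Rewriting in standard form: -73.25v_xx - 50.49v_xy - 7v_yy - 21.047v = 0. The second-order coefficients are A = -73.25, B = -50.49, C = -7. Since B² - 4AC = 498.2401 > 0, this is a hyperbolic PDE.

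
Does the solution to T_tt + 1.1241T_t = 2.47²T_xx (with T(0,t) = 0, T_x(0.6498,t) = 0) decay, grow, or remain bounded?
T → 0. Damping (γ=1.1241) dissipates energy; oscillations decay exponentially.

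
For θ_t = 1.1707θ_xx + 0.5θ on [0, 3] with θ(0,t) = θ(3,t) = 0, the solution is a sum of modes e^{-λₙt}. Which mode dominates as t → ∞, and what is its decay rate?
Eigenvalues: λₙ = 1.1707n²π²/3² - 0.5.
First three modes:
  n=1: λ₁ = 1.1707π²/3² - 0.5 ≈ 0.784
  n=2: λ₂ = 4.6828π²/3² - 0.5 ≈ 4.635
  n=3: λ₃ = 10.5363π²/3² - 0.5 ≈ 11.054
Since 1.1707π²/3² ≈ 1.284 > 0.5, all λₙ > 0.
The n=1 mode decays slowest → dominates as t → ∞.
Asymptotic: θ ~ c₁ sin(πx/3) e^{-λ₁t} with decay rate λ₁ ≈ 0.784.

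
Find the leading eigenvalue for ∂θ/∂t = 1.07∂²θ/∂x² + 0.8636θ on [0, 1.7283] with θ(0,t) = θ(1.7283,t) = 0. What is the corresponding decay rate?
Eigenvalues: λₙ = 1.07n²π²/1.7283² - 0.8636.
First three modes:
  n=1: λ₁ = 1.07π²/1.7283² - 0.8636 ≈ 2.672
  n=2: λ₂ = 4.28π²/1.7283² - 0.8636 ≈ 13.278
  n=3: λ₃ = 9.63π²/1.7283² - 0.8636 ≈ 30.955
Since 1.07π²/1.7283² ≈ 3.535 > 0.8636, all λₙ > 0.
The n=1 mode decays slowest → dominates as t → ∞.
Asymptotic: θ ~ c₁ sin(πx/1.7283) e^{-λ₁t} with decay rate λ₁ ≈ 2.672.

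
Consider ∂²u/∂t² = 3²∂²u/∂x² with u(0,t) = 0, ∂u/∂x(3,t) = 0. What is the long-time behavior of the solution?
As t → ∞, u oscillates (no decay). Energy is conserved; the solution oscillates indefinitely as standing waves.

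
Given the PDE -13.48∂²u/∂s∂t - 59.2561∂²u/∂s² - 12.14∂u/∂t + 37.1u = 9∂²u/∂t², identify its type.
Rewriting in standard form: -59.2561∂²u/∂s² - 13.48∂²u/∂s∂t - 9∂²u/∂t² - 12.14∂u/∂t + 37.1u = 0. The second-order coefficients are A = -59.2561, B = -13.48, C = -9. Since B² - 4AC = -1951.5092 < 0, this is an elliptic PDE.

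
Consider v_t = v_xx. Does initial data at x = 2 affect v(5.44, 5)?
Yes, for any finite x. The heat equation has infinite propagation speed, so all initial data affects all points at any t > 0.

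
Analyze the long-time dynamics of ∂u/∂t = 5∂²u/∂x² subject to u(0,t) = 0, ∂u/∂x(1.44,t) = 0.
Long-time behavior: u → 0. Heat escapes through the Dirichlet boundary.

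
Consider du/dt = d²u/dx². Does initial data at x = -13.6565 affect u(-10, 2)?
Yes, for any finite x. The heat equation has infinite propagation speed, so all initial data affects all points at any t > 0.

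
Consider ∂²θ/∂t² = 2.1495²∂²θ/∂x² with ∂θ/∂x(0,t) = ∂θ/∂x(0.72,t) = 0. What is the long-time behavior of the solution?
As t → ∞, θ oscillates about a mean that drifts linearly in t (generically unbounded; no decay). There is no damping, so the nonconstant modes persist as standing waves (energy conserved, no decay). But with Neumann conditions at both ends the constant mode has eigenvalue 0: the spatial mean M(t) of θ satisfies M'' = 0, so M(t) = M(0) + M'(0)·t. Unless the initial velocity has zero mean (∫θ_t(x,0)dx = 0), the solution grows linearly in t (unbounded, though not exponentially); if it does have zero mean, the solution stays bounded and simply oscillates.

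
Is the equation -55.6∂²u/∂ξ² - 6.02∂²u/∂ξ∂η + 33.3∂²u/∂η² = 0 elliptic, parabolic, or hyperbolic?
Computing B² - 4AC with A = -55.6, B = -6.02, C = 33.3: discriminant = 7442.1604 (positive). Answer: hyperbolic.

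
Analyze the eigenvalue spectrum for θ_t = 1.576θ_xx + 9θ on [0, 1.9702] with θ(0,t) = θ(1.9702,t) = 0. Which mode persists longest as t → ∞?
Eigenvalues: λₙ = 1.576n²π²/1.9702² - 9.
First three modes:
  n=1: λ₁ = 1.576π²/1.9702² - 9 ≈ -4.993
  n=2: λ₂ = 6.304π²/1.9702² - 9 ≈ 7.029
  n=3: λ₃ = 14.184π²/1.9702² - 9 ≈ 27.064
Since 1.576π²/1.9702² ≈ 4.007 < 9, λ₁ < 0.
The n=1 mode grows fastest (−λₙ is largest for n=1) → dominates.
Asymptotic: θ ~ c₁ sin(πx/1.9702) e^{4.993t} (exponential growth at rate −λ₁ ≈ 4.993).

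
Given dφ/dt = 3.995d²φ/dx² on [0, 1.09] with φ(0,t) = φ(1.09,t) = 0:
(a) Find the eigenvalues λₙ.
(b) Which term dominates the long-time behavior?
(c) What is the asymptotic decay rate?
Eigenvalues: λₙ = 3.995n²π²/1.09².
First three modes:
  n=1: λ₁ = 3.995π²/1.09² ≈ 33.187
  n=2: λ₂ = 15.98π²/1.09² ≈ 132.747 (4× faster decay)
  n=3: λ₃ = 35.955π²/1.09² ≈ 298.68 (9× faster decay)
As t → ∞, higher modes decay exponentially faster. The n=1 mode dominates: φ ~ c₁ sin(πx/1.09) e^{-λ₁t}.
Decay rate: λ₁ = 3.995π²/1.09² ≈ 33.187.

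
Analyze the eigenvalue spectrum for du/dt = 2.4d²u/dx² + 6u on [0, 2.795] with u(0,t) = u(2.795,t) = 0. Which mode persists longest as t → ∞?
Eigenvalues: λₙ = 2.4n²π²/2.795² - 6.
First three modes:
  n=1: λ₁ = 2.4π²/2.795² - 6 ≈ -2.968
  n=2: λ₂ = 9.6π²/2.795² - 6 ≈ 6.129
  n=3: λ₃ = 21.6π²/2.795² - 6 ≈ 21.289
Since 2.4π²/2.795² ≈ 3.032 < 6, λ₁ < 0.
The n=1 mode grows fastest (−λₙ is largest for n=1) → dominates.
Asymptotic: u ~ c₁ sin(πx/2.795) e^{2.968t} (exponential growth at rate −λ₁ ≈ 2.968).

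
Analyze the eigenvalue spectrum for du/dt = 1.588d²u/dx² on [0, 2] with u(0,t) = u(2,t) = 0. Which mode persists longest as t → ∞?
Eigenvalues: λₙ = 1.588n²π²/2².
First three modes:
  n=1: λ₁ = 1.588π²/2² ≈ 3.918
  n=2: λ₂ = 6.352π²/2² ≈ 15.673 (4× faster decay)
  n=3: λ₃ = 14.292π²/2² ≈ 35.264 (9× faster decay)
As t → ∞, higher modes decay exponentially faster. The n=1 mode dominates: u ~ c₁ sin(πx/2) e^{-λ₁t}.
Decay rate: λ₁ = 1.588π²/2² ≈ 3.918.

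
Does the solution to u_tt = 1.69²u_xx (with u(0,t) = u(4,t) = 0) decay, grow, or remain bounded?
u oscillates (no decay). Energy is conserved; the solution oscillates indefinitely as standing waves.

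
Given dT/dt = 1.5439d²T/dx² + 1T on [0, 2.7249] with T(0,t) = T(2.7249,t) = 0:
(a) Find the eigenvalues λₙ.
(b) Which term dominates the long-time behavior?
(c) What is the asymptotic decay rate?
Eigenvalues: λₙ = 1.5439n²π²/2.7249² - 1.
First three modes:
  n=1: λ₁ = 1.5439π²/2.7249² - 1 ≈ 1.052
  n=2: λ₂ = 6.1756π²/2.7249² - 1 ≈ 7.209
  n=3: λ₃ = 13.8951π²/2.7249² - 1 ≈ 17.47
Since 1.5439π²/2.7249² ≈ 2.052 > 1, all λₙ > 0.
The n=1 mode decays slowest → dominates as t → ∞.
Asymptotic: T ~ c₁ sin(πx/2.7249) e^{-λ₁t} with decay rate λ₁ ≈ 1.052.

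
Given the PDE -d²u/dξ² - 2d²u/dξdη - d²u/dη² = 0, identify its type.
The second-order coefficients are A = -1, B = -2, C = -1. Since B² - 4AC = 0 = 0, this is a parabolic PDE.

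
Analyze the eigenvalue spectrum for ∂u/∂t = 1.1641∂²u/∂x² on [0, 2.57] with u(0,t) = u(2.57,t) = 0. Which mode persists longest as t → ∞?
Eigenvalues: λₙ = 1.1641n²π²/2.57².
First three modes:
  n=1: λ₁ = 1.1641π²/2.57² ≈ 1.739
  n=2: λ₂ = 4.6564π²/2.57² ≈ 6.958 (4× faster decay)
  n=3: λ₃ = 10.4769π²/2.57² ≈ 15.655 (9× faster decay)
As t → ∞, higher modes decay exponentially faster. The n=1 mode dominates: u ~ c₁ sin(πx/2.57) e^{-λ₁t}.
Decay rate: λ₁ = 1.1641π²/2.57² ≈ 1.739.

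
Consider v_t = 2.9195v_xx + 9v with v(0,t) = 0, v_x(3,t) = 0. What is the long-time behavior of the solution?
As t → ∞, v grows unboundedly. Reaction dominates diffusion (r=9 > κπ²/(4L²)≈0.8); solution grows exponentially.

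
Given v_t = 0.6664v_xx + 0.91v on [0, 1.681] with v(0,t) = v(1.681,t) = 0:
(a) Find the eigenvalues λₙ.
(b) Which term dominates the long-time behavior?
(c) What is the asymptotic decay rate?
Eigenvalues: λₙ = 0.6664n²π²/1.681² - 0.91.
First three modes:
  n=1: λ₁ = 0.6664π²/1.681² - 0.91 ≈ 1.418
  n=2: λ₂ = 2.6656π²/1.681² - 0.91 ≈ 8.4
  n=3: λ₃ = 5.9976π²/1.681² - 0.91 ≈ 20.038
Since 0.6664π²/1.681² ≈ 2.328 > 0.91, all λₙ > 0.
The n=1 mode decays slowest → dominates as t → ∞.
Asymptotic: v ~ c₁ sin(πx/1.681) e^{-λ₁t} with decay rate λ₁ ≈ 1.418.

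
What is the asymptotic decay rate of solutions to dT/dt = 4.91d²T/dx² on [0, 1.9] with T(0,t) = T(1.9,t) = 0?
Eigenvalues: λₙ = 4.91n²π²/1.9².
First three modes:
  n=1: λ₁ = 4.91π²/1.9² ≈ 13.424
  n=2: λ₂ = 19.64π²/1.9² ≈ 53.695 (4× faster decay)
  n=3: λ₃ = 44.19π²/1.9² ≈ 120.814 (9× faster decay)
As t → ∞, higher modes decay exponentially faster. The n=1 mode dominates: T ~ c₁ sin(πx/1.9) e^{-λ₁t}.
Decay rate: λ₁ = 4.91π²/1.9² ≈ 13.424.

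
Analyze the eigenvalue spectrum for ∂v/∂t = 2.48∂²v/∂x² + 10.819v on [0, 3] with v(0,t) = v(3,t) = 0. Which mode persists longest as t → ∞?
Eigenvalues: λₙ = 2.48n²π²/3² - 10.819.
First three modes:
  n=1: λ₁ = 2.48π²/3² - 10.819 ≈ -8.099
  n=2: λ₂ = 9.92π²/3² - 10.819 ≈ 0.059
  n=3: λ₃ = 22.32π²/3² - 10.819 ≈ 13.658
Since 2.48π²/3² ≈ 2.72 < 10.819, λ₁ < 0.
The n=1 mode grows fastest (−λₙ is largest for n=1) → dominates.
Asymptotic: v ~ c₁ sin(πx/3) e^{8.099t} (exponential growth at rate −λ₁ ≈ 8.099).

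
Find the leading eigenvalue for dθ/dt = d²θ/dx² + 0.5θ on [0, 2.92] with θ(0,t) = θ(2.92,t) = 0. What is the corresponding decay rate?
Eigenvalues: λₙ = n²π²/2.92² - 0.5.
First three modes:
  n=1: λ₁ = π²/2.92² - 0.5 ≈ 0.658
  n=2: λ₂ = 4π²/2.92² - 0.5 ≈ 4.13
  n=3: λ₃ = 9π²/2.92² - 0.5 ≈ 9.918
Since π²/2.92² ≈ 1.158 > 0.5, all λₙ > 0.
The n=1 mode decays slowest → dominates as t → ∞.
Asymptotic: θ ~ c₁ sin(πx/2.92) e^{-λ₁t} with decay rate λ₁ ≈ 0.658.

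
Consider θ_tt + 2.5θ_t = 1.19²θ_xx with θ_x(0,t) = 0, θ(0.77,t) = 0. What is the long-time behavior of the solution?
As t → ∞, θ → 0. Damping (γ=2.5) dissipates energy; oscillations decay exponentially.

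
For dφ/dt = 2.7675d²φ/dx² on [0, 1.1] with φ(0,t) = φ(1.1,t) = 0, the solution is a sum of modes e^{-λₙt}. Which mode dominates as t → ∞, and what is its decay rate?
Eigenvalues: λₙ = 2.7675n²π²/1.1².
First three modes:
  n=1: λ₁ = 2.7675π²/1.1² ≈ 22.574
  n=2: λ₂ = 11.07π²/1.1² ≈ 90.295 (4× faster decay)
  n=3: λ₃ = 24.9075π²/1.1² ≈ 203.163 (9× faster decay)
As t → ∞, higher modes decay exponentially faster. The n=1 mode dominates: φ ~ c₁ sin(πx/1.1) e^{-λ₁t}.
Decay rate: λ₁ = 2.7675π²/1.1² ≈ 22.574.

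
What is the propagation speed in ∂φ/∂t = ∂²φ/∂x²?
Infinite. The heat equation is parabolic, not hyperbolic, so disturbances propagate instantly.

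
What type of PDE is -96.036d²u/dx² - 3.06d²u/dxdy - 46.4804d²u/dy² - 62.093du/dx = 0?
With A = -96.036, B = -3.06, C = -46.4804, the discriminant is -17845.8031776. This is an elliptic PDE.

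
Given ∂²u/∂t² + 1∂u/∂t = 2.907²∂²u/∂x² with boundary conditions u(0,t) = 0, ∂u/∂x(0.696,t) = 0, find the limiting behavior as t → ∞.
u → 0. Damping (γ=1) dissipates energy; oscillations decay exponentially.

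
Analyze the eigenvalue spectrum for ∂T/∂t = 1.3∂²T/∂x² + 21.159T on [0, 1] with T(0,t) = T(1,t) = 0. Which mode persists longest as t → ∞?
Eigenvalues: λₙ = 1.3n²π²/1² - 21.159.
First three modes:
  n=1: λ₁ = 1.3π² - 21.159 ≈ -8.329
  n=2: λ₂ = 5.2π² - 21.159 ≈ 30.163
  n=3: λ₃ = 11.7π² - 21.159 ≈ 94.315
Since 1.3π² ≈ 12.83 < 21.159, λ₁ < 0.
The n=1 mode grows fastest (−λₙ is largest for n=1) → dominates.
Asymptotic: T ~ c₁ sin(πx/1) e^{8.329t} (exponential growth at rate −λ₁ ≈ 8.329).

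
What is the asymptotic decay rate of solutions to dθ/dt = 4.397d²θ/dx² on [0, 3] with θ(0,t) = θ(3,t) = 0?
Eigenvalues: λₙ = 4.397n²π²/3².
First three modes:
  n=1: λ₁ = 4.397π²/3² ≈ 4.822
  n=2: λ₂ = 17.588π²/3² ≈ 19.287 (4× faster decay)
  n=3: λ₃ = 39.573π²/3² ≈ 43.397 (9× faster decay)
As t → ∞, higher modes decay exponentially faster. The n=1 mode dominates: θ ~ c₁ sin(πx/3) e^{-λ₁t}.
Decay rate: λ₁ = 4.397π²/3² ≈ 4.822.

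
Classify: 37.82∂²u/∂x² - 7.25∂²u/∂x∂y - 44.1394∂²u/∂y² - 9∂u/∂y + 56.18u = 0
Hyperbolic (discriminant = 6729.970932).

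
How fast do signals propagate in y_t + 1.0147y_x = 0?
Speed = 1.0147. Information travels along x - 1.0147t = const (rightward).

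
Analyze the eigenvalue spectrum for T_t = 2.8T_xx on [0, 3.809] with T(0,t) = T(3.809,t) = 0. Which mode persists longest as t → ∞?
Eigenvalues: λₙ = 2.8n²π²/3.809².
First three modes:
  n=1: λ₁ = 2.8π²/3.809² ≈ 1.905
  n=2: λ₂ = 11.2π²/3.809² ≈ 7.619 (4× faster decay)
  n=3: λ₃ = 25.2π²/3.809² ≈ 17.143 (9× faster decay)
As t → ∞, higher modes decay exponentially faster. The n=1 mode dominates: T ~ c₁ sin(πx/3.809) e^{-λ₁t}.
Decay rate: λ₁ = 2.8π²/3.809² ≈ 1.905.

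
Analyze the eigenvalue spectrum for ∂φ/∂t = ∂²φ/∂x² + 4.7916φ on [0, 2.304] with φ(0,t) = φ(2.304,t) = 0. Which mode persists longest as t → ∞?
Eigenvalues: λₙ = n²π²/2.304² - 4.7916.
First three modes:
  n=1: λ₁ = π²/2.304² - 4.7916 ≈ -2.932
  n=2: λ₂ = 4π²/2.304² - 4.7916 ≈ 2.645
  n=3: λ₃ = 9π²/2.304² - 4.7916 ≈ 11.942
Since π²/2.304² ≈ 1.859 < 4.7916, λ₁ < 0.
The n=1 mode grows fastest (−λₙ is largest for n=1) → dominates.
Asymptotic: φ ~ c₁ sin(πx/2.304) e^{2.932t} (exponential growth at rate −λ₁ ≈ 2.932).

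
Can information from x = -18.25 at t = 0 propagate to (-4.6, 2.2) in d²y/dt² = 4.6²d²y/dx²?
No. The domain of dependence is [-14.72, 5.52], and -18.25 is outside this interval.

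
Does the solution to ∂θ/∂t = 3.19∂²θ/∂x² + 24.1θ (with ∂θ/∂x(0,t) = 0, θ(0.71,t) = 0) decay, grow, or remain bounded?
θ grows unboundedly. Reaction dominates diffusion (r=24.1 > κπ²/(4L²)≈15.61); solution grows exponentially.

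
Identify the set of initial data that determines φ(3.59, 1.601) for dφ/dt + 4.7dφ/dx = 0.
A single point: x = -3.9347. The characteristic through (3.59, 1.601) is x - 4.7t = const, so x = 3.59 - 4.7·1.601 = -3.9347.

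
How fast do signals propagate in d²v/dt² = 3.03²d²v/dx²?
Speed = 3.03. Information travels along characteristics x = x₀ ± 3.03t.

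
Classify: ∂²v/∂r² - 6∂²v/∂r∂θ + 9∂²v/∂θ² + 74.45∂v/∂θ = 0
Parabolic (discriminant = 0).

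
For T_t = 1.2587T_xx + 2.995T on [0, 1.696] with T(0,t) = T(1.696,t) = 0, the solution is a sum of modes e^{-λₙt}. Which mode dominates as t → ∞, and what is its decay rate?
Eigenvalues: λₙ = 1.2587n²π²/1.696² - 2.995.
First three modes:
  n=1: λ₁ = 1.2587π²/1.696² - 2.995 ≈ 1.324
  n=2: λ₂ = 5.0348π²/1.696² - 2.995 ≈ 14.28
  n=3: λ₃ = 11.3283π²/1.696² - 2.995 ≈ 35.875
Since 1.2587π²/1.696² ≈ 4.319 > 2.995, all λₙ > 0.
The n=1 mode decays slowest → dominates as t → ∞.
Asymptotic: T ~ c₁ sin(πx/1.696) e^{-λ₁t} with decay rate λ₁ ≈ 1.324.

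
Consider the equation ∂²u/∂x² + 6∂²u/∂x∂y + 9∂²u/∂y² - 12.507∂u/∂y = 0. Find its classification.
Parabolic. (A = 1, B = 6, C = 9 gives B² - 4AC = 0.)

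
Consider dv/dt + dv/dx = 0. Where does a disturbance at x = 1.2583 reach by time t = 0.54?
At x = 1.7983. The characteristic carries data from (1.2583, 0) to (1.7983, 0.54).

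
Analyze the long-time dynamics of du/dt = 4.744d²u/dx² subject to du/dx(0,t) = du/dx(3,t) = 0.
Long-time behavior: u → constant (steady state). Heat is conserved (no flux at boundaries); solution approaches the spatial average.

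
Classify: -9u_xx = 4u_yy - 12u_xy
Rewriting in standard form: -9u_xx + 12u_xy - 4u_yy = 0. Parabolic (discriminant = 0).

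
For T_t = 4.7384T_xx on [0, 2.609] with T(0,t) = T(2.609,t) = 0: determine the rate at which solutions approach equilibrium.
Eigenvalues: λₙ = 4.7384n²π²/2.609².
First three modes:
  n=1: λ₁ = 4.7384π²/2.609² ≈ 6.87
  n=2: λ₂ = 18.9536π²/2.609² ≈ 27.482 (4× faster decay)
  n=3: λ₃ = 42.6456π²/2.609² ≈ 61.834 (9× faster decay)
As t → ∞, higher modes decay exponentially faster. The n=1 mode dominates: T ~ c₁ sin(πx/2.609) e^{-λ₁t}.
Decay rate: λ₁ = 4.7384π²/2.609² ≈ 6.87.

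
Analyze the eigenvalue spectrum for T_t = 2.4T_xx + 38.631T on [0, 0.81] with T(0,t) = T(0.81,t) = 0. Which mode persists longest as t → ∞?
Eigenvalues: λₙ = 2.4n²π²/0.81² - 38.631.
First three modes:
  n=1: λ₁ = 2.4π²/0.81² - 38.631 ≈ -2.528
  n=2: λ₂ = 9.6π²/0.81² - 38.631 ≈ 105.78
  n=3: λ₃ = 21.6π²/0.81² - 38.631 ≈ 286.294
Since 2.4π²/0.81² ≈ 36.103 < 38.631, λ₁ < 0.
The n=1 mode grows fastest (−λₙ is largest for n=1) → dominates.
Asymptotic: T ~ c₁ sin(πx/0.81) e^{2.528t} (exponential growth at rate −λ₁ ≈ 2.528).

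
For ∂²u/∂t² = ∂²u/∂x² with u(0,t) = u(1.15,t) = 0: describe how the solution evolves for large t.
u oscillates (no decay). Energy is conserved; the solution oscillates indefinitely as standing waves.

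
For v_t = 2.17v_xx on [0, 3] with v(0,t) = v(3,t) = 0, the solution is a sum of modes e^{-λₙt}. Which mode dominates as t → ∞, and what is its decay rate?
Eigenvalues: λₙ = 2.17n²π²/3².
First three modes:
  n=1: λ₁ = 2.17π²/3² ≈ 2.38
  n=2: λ₂ = 8.68π²/3² ≈ 9.519 (4× faster decay)
  n=3: λ₃ = 19.53π²/3² ≈ 21.417 (9× faster decay)
As t → ∞, higher modes decay exponentially faster. The n=1 mode dominates: v ~ c₁ sin(πx/3) e^{-λ₁t}.
Decay rate: λ₁ = 2.17π²/3² ≈ 2.38.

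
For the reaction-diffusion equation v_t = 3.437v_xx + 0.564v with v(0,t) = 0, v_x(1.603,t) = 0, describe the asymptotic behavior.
v → 0. Diffusion dominates reaction (r=0.564 < κπ²/(4L²)≈3.3); solution decays.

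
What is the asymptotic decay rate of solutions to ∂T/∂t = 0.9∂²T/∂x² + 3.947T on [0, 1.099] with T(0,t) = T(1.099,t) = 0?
Eigenvalues: λₙ = 0.9n²π²/1.099² - 3.947.
First three modes:
  n=1: λ₁ = 0.9π²/1.099² - 3.947 ≈ 3.407
  n=2: λ₂ = 3.6π²/1.099² - 3.947 ≈ 25.471
  n=3: λ₃ = 8.1π²/1.099² - 3.947 ≈ 62.243
Since 0.9π²/1.099² ≈ 7.354 > 3.947, all λₙ > 0.
The n=1 mode decays slowest → dominates as t → ∞.
Asymptotic: T ~ c₁ sin(πx/1.099) e^{-λ₁t} with decay rate λ₁ ≈ 3.407.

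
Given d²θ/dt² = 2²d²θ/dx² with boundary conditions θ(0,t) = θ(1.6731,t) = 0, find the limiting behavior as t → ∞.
θ oscillates (no decay). Energy is conserved; the solution oscillates indefinitely as standing waves.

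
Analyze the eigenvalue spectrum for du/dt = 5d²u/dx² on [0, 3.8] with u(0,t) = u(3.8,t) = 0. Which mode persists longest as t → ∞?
Eigenvalues: λₙ = 5n²π²/3.8².
First three modes:
  n=1: λ₁ = 5π²/3.8² ≈ 3.417
  n=2: λ₂ = 20π²/3.8² ≈ 13.67 (4× faster decay)
  n=3: λ₃ = 45π²/3.8² ≈ 30.757 (9× faster decay)
As t → ∞, higher modes decay exponentially faster. The n=1 mode dominates: u ~ c₁ sin(πx/3.8) e^{-λ₁t}.
Decay rate: λ₁ = 5π²/3.8² ≈ 3.417.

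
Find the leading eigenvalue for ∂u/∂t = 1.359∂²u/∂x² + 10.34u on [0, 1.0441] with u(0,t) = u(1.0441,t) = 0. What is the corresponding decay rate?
Eigenvalues: λₙ = 1.359n²π²/1.0441² - 10.34.
First three modes:
  n=1: λ₁ = 1.359π²/1.0441² - 10.34 ≈ 1.964
  n=2: λ₂ = 5.436π²/1.0441² - 10.34 ≈ 38.875
  n=3: λ₃ = 12.231π²/1.0441² - 10.34 ≈ 100.393
Since 1.359π²/1.0441² ≈ 12.304 > 10.34, all λₙ > 0.
The n=1 mode decays slowest → dominates as t → ∞.
Asymptotic: u ~ c₁ sin(πx/1.0441) e^{-λ₁t} with decay rate λ₁ ≈ 1.964.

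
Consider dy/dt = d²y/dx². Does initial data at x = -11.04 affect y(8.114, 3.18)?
Yes, for any finite x. The heat equation has infinite propagation speed, so all initial data affects all points at any t > 0.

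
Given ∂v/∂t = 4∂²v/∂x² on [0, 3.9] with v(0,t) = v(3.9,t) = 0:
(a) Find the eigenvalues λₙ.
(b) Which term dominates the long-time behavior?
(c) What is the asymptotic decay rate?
Eigenvalues: λₙ = 4n²π²/3.9².
First three modes:
  n=1: λ₁ = 4π²/3.9² ≈ 2.596
  n=2: λ₂ = 16π²/3.9² ≈ 10.382 (4× faster decay)
  n=3: λ₃ = 36π²/3.9² ≈ 23.36 (9× faster decay)
As t → ∞, higher modes decay exponentially faster. The n=1 mode dominates: v ~ c₁ sin(πx/3.9) e^{-λ₁t}.
Decay rate: λ₁ = 4π²/3.9² ≈ 2.596.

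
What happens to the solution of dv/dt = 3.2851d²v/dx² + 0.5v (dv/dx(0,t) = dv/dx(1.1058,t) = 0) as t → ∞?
v grows unboundedly. With Neumann BCs the constant mode has diffusion eigenvalue 0, so any r > 0 makes it grow like e^(0.5t); solution grows exponentially.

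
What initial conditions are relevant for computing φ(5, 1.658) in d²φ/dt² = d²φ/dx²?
Domain of dependence: [3.342, 6.658]. Signals travel at speed 1, so data within |x - 5| ≤ 1·1.658 = 1.658 can reach the point.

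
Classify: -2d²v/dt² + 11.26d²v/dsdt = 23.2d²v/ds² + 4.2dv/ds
Rewriting in standard form: -23.2d²v/ds² + 11.26d²v/dsdt - 2d²v/dt² - 4.2dv/ds = 0. Elliptic (discriminant = -58.8124).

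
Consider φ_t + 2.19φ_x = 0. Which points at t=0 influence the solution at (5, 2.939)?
A single point: x = -1.43641. The characteristic through (5, 2.939) is x - 2.19t = const, so x = 5 - 2.19·2.939 = -1.43641.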